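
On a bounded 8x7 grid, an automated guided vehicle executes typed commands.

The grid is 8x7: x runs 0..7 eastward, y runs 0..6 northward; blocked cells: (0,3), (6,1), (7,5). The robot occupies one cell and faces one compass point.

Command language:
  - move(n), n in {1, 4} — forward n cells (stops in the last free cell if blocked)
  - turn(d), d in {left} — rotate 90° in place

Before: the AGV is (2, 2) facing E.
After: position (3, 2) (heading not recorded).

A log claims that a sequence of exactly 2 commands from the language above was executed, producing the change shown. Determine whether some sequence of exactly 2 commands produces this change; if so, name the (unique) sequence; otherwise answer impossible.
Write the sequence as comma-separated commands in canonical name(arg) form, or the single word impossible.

key: order matters: swapping move(1) and turn(left) lands elsewhere
from: (2, 2) facing E
[1] after move(1): (3, 2) facing E
[2] after turn(left): (3, 2) facing N
all 9 alternatives checked — unique.

move(1), turn(left)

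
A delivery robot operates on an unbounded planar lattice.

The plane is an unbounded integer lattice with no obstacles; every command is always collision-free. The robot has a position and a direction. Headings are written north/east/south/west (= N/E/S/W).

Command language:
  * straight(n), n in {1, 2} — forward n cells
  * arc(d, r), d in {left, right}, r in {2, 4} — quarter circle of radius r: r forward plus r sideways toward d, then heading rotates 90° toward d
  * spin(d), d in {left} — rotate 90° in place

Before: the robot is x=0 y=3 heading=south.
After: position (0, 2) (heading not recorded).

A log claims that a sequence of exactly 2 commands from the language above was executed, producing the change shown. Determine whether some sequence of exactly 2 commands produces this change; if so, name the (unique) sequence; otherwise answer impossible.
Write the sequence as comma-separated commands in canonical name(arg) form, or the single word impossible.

straight(1), spin(left)

key: order matters: swapping straight(1) and spin(left) lands elsewhere
t0: x=0 y=3 heading=south
step 1 (straight(1)): x=0 y=2 heading=south
step 2 (spin(left)): x=0 y=2 heading=east
uniquely the one of 49 2-step routes that fits.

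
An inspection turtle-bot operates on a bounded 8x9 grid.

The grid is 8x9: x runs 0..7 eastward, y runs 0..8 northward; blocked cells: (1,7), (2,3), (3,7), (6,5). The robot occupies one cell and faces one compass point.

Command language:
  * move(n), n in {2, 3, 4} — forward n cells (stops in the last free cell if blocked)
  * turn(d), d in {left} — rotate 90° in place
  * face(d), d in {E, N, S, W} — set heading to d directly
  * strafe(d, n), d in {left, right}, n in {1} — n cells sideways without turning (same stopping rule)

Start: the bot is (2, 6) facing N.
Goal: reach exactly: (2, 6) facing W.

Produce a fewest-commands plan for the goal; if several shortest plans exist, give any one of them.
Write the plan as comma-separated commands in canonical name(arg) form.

begin: (2, 6) facing N
step 1 (face(W)): (2, 6) facing W
no 0-step plan works, so 1 is optimal.

face(W)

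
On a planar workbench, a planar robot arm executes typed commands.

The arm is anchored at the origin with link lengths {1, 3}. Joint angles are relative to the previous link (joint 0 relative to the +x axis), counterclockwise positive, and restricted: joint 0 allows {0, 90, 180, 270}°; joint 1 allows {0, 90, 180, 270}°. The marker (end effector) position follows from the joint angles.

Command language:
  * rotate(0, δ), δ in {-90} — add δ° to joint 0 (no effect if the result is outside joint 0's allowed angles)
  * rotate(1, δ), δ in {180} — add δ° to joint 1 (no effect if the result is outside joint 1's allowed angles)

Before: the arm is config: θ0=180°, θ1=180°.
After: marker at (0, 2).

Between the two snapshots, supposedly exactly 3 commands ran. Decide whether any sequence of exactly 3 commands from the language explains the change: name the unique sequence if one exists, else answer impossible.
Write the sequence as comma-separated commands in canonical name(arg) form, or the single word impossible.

begin: config: θ0=180°, θ1=180°
1. rotate(0, -90) → config: θ0=90°, θ1=180°
2. rotate(0, -90) → config: θ0=0°, θ1=180°
3. rotate(0, -90) → config: θ0=270°, θ1=180°
all 8 alternatives checked — unique.

rotate(0, -90), rotate(0, -90), rotate(0, -90)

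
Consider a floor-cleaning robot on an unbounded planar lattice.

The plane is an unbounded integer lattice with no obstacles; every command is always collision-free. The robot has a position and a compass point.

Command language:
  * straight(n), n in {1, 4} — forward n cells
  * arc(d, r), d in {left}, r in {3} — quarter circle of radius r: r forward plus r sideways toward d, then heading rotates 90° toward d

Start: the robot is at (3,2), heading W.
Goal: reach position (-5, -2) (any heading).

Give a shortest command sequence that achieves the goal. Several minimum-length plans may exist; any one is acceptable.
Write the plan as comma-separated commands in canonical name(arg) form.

straight(1), straight(4), arc(left, 3), straight(1)

begin: at (3,2), heading W
t=1 straight(1) ⇒ at (2,2), heading W
t=2 straight(4) ⇒ at (-2,2), heading W
t=3 arc(left, 3) ⇒ at (-5,-1), heading S
t=4 straight(1) ⇒ at (-5,-2), heading S
no 3-step plan works, so 4 is optimal.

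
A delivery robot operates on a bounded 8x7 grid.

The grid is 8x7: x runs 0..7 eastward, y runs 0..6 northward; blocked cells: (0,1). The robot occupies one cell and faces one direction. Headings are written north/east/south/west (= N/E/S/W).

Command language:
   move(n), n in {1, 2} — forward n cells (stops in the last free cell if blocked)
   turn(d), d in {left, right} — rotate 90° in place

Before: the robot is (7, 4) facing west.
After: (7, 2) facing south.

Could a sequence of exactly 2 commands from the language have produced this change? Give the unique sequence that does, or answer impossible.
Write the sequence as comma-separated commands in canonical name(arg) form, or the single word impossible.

key: cell and facing (now S) both changed — the 2 commands mix motion and turning
from: (7, 4) facing west
t=1 turn(left) ⇒ (7, 4) facing south
t=2 move(2) ⇒ (7, 2) facing south
all 16 alternatives checked — unique.

turn(left), move(2)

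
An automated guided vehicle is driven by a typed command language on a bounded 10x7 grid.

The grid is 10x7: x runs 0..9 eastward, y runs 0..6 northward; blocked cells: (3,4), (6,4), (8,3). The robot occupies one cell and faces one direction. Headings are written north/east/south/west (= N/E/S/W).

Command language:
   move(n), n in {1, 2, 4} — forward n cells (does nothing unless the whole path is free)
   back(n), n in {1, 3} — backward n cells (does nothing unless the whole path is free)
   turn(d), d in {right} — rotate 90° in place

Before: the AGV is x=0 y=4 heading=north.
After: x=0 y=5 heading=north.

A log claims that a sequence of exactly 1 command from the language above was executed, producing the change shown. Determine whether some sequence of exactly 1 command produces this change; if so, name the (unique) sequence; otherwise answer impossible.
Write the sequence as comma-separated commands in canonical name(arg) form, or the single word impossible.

key: heading stays N — the single command does not turn
begin: x=0 y=4 heading=north
step 1 (move(1)): x=0 y=5 heading=north
all 6 alternatives checked — unique.

move(1)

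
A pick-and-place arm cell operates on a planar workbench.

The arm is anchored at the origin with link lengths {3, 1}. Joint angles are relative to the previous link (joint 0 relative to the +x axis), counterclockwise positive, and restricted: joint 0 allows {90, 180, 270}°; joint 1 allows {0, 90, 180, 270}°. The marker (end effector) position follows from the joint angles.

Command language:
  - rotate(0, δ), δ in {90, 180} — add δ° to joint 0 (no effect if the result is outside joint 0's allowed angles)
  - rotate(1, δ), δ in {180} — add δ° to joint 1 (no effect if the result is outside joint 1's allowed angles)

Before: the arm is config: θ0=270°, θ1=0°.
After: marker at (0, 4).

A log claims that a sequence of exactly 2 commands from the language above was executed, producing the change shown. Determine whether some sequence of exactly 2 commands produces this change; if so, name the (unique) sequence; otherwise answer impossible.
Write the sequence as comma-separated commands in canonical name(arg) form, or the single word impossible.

key: running rotate(0, 180) before rotate(0, 90) would end elsewhere — order is forced
initial: config: θ0=270°, θ1=0°
step 1 (rotate(0, 90)): config: θ0=270°, θ1=0°
step 2 (rotate(0, 180)): config: θ0=90°, θ1=0°
uniquely the one of 9 2-step routes that fits.

rotate(0, 90), rotate(0, 180)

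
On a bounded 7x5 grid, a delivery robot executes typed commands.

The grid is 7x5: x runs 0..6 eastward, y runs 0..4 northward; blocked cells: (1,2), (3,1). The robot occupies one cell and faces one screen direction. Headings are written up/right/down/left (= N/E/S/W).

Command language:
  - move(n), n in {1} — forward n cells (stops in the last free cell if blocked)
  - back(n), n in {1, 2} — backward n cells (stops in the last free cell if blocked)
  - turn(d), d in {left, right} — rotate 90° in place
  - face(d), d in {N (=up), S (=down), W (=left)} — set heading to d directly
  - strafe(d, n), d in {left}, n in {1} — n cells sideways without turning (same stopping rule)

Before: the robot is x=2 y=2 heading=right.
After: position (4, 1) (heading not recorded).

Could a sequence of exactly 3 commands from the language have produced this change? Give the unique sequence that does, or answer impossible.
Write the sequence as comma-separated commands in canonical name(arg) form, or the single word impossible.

key: order matters: swapping face(W) and strafe(left, 1) lands elsewhere
begin: x=2 y=2 heading=right
1. face(W) → x=2 y=2 heading=left
2. back(2) → x=4 y=2 heading=left
3. strafe(left, 1) → x=4 y=1 heading=left
all 729 alternatives checked — unique.

face(W), back(2), strafe(left, 1)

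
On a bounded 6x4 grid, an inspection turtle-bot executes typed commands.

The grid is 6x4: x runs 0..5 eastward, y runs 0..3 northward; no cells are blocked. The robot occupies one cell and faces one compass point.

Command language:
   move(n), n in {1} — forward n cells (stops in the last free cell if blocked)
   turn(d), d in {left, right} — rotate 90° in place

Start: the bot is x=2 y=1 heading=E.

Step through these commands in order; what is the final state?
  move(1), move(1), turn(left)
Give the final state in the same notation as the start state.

start: x=2 y=1 heading=E
step 1 (move(1)): x=3 y=1 heading=E
step 2 (move(1)): x=4 y=1 heading=E
step 3 (turn(left)): x=4 y=1 heading=N

x=4 y=1 heading=N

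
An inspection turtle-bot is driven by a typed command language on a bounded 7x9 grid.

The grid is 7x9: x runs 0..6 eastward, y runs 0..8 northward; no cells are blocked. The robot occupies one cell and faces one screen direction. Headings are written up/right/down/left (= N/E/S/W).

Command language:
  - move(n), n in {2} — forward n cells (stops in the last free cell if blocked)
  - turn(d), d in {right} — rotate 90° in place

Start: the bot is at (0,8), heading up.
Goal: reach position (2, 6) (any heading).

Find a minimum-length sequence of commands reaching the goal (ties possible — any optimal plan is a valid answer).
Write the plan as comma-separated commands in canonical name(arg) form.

turn(right), move(2), turn(right), move(2)

start: at (0,8), heading up
step 1 (turn(right)): at (0,8), heading right
step 2 (move(2)): at (2,8), heading right
step 3 (turn(right)): at (2,8), heading down
step 4 (move(2)): at (2,6), heading down
minimal: 4 command(s), checked below 4.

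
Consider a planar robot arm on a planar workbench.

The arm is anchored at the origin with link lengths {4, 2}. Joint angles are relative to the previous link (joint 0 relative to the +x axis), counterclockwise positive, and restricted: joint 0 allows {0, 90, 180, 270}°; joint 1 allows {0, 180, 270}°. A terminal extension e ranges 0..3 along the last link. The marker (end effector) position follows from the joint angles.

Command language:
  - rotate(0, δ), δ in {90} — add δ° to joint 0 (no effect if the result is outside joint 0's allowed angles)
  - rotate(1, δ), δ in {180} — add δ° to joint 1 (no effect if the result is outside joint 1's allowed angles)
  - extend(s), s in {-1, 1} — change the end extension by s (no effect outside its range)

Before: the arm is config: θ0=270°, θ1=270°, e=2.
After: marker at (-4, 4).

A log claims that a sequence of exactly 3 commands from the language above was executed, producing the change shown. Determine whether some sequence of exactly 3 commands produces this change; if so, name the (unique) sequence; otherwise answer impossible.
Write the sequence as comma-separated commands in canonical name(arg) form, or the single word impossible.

begin: config: θ0=270°, θ1=270°, e=2
step 1 (rotate(0, 90)): config: θ0=0°, θ1=270°, e=2
step 2 (rotate(0, 90)): config: θ0=90°, θ1=270°, e=2
step 3 (rotate(0, 90)): config: θ0=180°, θ1=270°, e=2
uniquely the one of 64 3-step routes that fits.

rotate(0, 90), rotate(0, 90), rotate(0, 90)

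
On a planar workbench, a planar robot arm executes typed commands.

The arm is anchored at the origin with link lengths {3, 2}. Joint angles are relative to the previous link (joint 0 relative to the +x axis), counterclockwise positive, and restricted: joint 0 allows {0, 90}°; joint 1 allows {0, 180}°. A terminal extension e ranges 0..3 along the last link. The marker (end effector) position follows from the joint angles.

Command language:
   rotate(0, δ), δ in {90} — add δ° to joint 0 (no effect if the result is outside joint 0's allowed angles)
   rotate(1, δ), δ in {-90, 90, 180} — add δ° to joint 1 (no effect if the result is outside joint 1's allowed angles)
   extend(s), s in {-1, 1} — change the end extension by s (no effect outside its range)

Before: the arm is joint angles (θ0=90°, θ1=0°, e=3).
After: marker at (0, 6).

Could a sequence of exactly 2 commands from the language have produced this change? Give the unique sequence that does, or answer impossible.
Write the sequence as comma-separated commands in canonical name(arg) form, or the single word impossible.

extend(-1), extend(-1)

start: joint angles (θ0=90°, θ1=0°, e=3)
step 1 (extend(-1)): joint angles (θ0=90°, θ1=0°, e=2)
step 2 (extend(-1)): joint angles (θ0=90°, θ1=0°, e=1)
all 36 alternatives checked — unique.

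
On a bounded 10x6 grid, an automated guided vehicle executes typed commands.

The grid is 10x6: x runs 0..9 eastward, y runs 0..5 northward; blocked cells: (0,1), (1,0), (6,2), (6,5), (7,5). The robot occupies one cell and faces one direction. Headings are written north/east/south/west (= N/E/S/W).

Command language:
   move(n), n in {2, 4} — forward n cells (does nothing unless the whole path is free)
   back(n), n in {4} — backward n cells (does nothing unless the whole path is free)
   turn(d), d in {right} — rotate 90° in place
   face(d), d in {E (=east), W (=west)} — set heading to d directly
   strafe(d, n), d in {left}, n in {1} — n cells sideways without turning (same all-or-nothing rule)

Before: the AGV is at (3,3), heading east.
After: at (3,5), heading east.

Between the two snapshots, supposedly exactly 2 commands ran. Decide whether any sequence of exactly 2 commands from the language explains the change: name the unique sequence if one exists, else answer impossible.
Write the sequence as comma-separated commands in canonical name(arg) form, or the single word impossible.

strafe(left, 1), strafe(left, 1)

key: still facing E at the end — nothing in the sequence rotates
initial: at (3,3), heading east
t=1 strafe(left, 1) ⇒ at (3,4), heading east
t=2 strafe(left, 1) ⇒ at (3,5), heading east
no rival 2-sequence matches.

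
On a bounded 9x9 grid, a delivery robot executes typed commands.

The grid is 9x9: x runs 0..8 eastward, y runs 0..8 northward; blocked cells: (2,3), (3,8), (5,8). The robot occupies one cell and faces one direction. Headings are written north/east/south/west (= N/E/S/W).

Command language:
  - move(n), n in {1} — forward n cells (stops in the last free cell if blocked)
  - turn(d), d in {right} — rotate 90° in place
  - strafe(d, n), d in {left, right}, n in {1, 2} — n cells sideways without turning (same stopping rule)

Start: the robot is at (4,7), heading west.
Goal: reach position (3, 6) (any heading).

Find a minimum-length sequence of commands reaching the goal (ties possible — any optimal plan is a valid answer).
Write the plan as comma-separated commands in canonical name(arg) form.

strafe(left, 1), move(1)

t0: at (4,7), heading west
step 1 (strafe(left, 1)): at (4,6), heading west
step 2 (move(1)): at (3,6), heading west
nothing shorter than 2 reaches the goal.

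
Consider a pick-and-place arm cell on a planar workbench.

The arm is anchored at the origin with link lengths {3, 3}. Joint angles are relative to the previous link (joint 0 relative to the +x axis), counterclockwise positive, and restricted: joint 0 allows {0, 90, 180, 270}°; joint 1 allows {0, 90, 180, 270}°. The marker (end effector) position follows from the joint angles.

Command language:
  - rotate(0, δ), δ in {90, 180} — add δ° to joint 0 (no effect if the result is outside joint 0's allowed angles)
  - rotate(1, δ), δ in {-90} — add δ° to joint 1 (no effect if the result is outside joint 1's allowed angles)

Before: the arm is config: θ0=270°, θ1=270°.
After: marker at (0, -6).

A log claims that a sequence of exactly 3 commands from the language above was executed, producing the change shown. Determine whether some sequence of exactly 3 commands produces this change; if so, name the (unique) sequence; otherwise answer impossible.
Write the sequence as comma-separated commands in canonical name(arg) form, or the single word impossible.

start: config: θ0=270°, θ1=270°
t=1 rotate(1, -90) ⇒ config: θ0=270°, θ1=180°
t=2 rotate(1, -90) ⇒ config: θ0=270°, θ1=90°
t=3 rotate(1, -90) ⇒ config: θ0=270°, θ1=0°
no rival 3-sequence matches.

rotate(1, -90), rotate(1, -90), rotate(1, -90)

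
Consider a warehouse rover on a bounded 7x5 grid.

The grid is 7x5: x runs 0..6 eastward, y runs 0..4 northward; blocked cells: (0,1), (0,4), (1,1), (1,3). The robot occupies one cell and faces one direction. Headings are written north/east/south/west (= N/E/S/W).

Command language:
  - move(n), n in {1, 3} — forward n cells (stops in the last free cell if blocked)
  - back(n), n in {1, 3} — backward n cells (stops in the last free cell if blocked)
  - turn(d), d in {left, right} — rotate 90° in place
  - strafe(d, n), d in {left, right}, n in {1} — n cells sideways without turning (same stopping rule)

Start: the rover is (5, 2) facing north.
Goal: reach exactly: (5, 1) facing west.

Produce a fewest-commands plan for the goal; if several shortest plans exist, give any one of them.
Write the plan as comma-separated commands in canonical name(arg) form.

back(1), turn(left)

start: (5, 2) facing north
[1] after back(1): (5, 1) facing north
[2] after turn(left): (5, 1) facing west
no 1-step plan works, so 2 is optimal.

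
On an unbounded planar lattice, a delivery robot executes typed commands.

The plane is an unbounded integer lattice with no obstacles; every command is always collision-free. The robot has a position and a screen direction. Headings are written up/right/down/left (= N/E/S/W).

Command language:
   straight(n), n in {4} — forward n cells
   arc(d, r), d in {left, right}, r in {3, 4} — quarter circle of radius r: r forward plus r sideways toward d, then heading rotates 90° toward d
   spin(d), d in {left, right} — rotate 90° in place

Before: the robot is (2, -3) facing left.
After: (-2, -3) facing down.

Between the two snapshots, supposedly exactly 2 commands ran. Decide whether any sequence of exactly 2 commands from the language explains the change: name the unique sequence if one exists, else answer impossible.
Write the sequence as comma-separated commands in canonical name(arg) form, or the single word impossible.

key: order matters: swapping straight(4) and spin(left) lands elsewhere
initial: (2, -3) facing left
step 1 (straight(4)): (-2, -3) facing left
step 2 (spin(left)): (-2, -3) facing down
no other 2-command option fits: unique.

straight(4), spin(left)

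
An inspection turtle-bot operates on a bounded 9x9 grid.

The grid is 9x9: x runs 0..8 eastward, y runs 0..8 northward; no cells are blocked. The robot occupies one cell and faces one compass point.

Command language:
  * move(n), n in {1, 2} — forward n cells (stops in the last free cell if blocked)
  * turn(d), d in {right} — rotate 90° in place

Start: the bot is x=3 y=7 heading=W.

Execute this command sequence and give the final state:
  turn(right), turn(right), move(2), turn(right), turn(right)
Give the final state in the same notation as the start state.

begin: x=3 y=7 heading=W
1. turn(right) → x=3 y=7 heading=N
2. turn(right) → x=3 y=7 heading=E
3. move(2) → x=5 y=7 heading=E
4. turn(right) → x=5 y=7 heading=S
5. turn(right) → x=5 y=7 heading=W

x=5 y=7 heading=W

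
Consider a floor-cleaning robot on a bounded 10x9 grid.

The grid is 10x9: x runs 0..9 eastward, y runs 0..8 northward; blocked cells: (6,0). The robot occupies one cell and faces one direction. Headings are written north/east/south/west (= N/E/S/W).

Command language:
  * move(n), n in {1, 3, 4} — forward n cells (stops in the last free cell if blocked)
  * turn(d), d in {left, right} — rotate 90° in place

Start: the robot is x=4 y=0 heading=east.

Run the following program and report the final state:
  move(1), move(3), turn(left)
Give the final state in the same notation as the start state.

x=5 y=0 heading=north

from: x=4 y=0 heading=east
step 1 (move(1)): x=5 y=0 heading=east
step 2 (move(3)): x=5 y=0 heading=east
step 3 (turn(left)): x=5 y=0 heading=north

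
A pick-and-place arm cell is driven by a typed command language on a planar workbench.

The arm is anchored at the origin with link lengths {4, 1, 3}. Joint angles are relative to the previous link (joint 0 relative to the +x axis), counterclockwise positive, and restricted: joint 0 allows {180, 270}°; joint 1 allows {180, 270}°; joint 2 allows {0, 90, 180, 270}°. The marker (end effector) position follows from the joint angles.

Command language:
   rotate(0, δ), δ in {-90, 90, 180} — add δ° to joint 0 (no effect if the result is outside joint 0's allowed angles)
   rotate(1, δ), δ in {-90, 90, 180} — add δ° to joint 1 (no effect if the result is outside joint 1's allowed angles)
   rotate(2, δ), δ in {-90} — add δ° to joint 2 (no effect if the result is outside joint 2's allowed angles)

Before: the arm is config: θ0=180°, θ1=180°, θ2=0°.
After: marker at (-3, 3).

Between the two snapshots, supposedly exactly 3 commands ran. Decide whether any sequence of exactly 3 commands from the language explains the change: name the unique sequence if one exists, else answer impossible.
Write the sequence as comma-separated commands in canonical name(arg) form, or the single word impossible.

begin: config: θ0=180°, θ1=180°, θ2=0°
t=1 rotate(2, -90) ⇒ config: θ0=180°, θ1=180°, θ2=270°
t=2 rotate(2, -90) ⇒ config: θ0=180°, θ1=180°, θ2=180°
t=3 rotate(2, -90) ⇒ config: θ0=180°, θ1=180°, θ2=90°
uniquely the one of 343 3-step routes that fits.

rotate(2, -90), rotate(2, -90), rotate(2, -90)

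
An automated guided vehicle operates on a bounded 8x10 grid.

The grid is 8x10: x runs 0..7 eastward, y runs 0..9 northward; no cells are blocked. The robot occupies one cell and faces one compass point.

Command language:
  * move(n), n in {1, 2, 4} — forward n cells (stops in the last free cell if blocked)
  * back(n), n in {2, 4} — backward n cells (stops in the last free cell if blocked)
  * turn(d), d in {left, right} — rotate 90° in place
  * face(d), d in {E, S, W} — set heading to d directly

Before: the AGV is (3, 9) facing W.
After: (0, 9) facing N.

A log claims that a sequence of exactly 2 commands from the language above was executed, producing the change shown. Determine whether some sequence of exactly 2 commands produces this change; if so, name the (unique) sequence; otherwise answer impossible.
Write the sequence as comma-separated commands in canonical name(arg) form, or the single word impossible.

key: running turn(right) before move(4) would end elsewhere — order is forced
start: (3, 9) facing W
t=1 move(4) ⇒ (0, 9) facing W
t=2 turn(right) ⇒ (0, 9) facing N
no other 2-command option fits: unique.

move(4), turn(right)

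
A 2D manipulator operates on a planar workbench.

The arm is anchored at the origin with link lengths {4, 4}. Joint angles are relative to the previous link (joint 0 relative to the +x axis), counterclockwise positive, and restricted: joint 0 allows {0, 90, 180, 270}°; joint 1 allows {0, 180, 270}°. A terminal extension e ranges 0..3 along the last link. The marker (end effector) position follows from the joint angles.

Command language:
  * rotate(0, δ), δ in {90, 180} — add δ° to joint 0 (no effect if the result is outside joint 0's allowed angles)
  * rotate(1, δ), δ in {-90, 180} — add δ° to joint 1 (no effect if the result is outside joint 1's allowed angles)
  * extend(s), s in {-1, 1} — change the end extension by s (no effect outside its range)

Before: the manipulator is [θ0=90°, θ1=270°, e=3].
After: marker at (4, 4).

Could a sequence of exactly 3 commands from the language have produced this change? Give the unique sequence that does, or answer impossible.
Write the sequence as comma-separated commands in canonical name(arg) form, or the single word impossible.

extend(-1), extend(-1), extend(-1)

initial: [θ0=90°, θ1=270°, e=3]
1. extend(-1) → [θ0=90°, θ1=270°, e=2]
2. extend(-1) → [θ0=90°, θ1=270°, e=1]
3. extend(-1) → [θ0=90°, θ1=270°, e=0]
uniquely the one of 216 3-step routes that fits.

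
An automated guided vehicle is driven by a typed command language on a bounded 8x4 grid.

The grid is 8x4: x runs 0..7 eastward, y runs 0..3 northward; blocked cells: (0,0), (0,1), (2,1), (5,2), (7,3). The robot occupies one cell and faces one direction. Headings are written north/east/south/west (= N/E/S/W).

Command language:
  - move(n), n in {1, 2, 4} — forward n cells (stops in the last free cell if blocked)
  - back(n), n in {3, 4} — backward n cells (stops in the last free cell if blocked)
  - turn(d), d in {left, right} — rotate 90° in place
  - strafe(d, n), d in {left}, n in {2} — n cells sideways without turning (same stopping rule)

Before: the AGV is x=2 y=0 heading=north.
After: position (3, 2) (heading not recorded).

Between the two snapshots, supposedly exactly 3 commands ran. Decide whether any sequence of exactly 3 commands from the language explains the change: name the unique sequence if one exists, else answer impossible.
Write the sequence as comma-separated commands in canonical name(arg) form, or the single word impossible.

key: order matters: swapping turn(right) and strafe(left, 2) lands elsewhere
start: x=2 y=0 heading=north
step 1 (turn(right)): x=2 y=0 heading=east
step 2 (move(1)): x=3 y=0 heading=east
step 3 (strafe(left, 2)): x=3 y=2 heading=east
uniquely the one of 512 3-step routes that fits.

turn(right), move(1), strafe(left, 2)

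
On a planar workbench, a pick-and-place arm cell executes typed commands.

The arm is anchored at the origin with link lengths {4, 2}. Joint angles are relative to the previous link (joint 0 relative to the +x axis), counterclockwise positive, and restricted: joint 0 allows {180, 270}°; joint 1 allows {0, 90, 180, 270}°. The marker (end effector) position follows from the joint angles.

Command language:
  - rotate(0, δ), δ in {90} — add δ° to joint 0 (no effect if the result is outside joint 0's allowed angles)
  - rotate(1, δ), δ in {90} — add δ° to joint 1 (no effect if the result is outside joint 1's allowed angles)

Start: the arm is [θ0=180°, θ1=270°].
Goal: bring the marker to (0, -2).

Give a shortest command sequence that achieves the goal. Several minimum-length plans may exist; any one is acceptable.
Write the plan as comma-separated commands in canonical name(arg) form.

rotate(1, 90), rotate(1, 90), rotate(1, 90), rotate(0, 90)

t0: [θ0=180°, θ1=270°]
t=1 rotate(1, 90) ⇒ [θ0=180°, θ1=0°]
t=2 rotate(1, 90) ⇒ [θ0=180°, θ1=90°]
t=3 rotate(1, 90) ⇒ [θ0=180°, θ1=180°]
t=4 rotate(0, 90) ⇒ [θ0=270°, θ1=180°]
shorter routes all fall short; 4 is best.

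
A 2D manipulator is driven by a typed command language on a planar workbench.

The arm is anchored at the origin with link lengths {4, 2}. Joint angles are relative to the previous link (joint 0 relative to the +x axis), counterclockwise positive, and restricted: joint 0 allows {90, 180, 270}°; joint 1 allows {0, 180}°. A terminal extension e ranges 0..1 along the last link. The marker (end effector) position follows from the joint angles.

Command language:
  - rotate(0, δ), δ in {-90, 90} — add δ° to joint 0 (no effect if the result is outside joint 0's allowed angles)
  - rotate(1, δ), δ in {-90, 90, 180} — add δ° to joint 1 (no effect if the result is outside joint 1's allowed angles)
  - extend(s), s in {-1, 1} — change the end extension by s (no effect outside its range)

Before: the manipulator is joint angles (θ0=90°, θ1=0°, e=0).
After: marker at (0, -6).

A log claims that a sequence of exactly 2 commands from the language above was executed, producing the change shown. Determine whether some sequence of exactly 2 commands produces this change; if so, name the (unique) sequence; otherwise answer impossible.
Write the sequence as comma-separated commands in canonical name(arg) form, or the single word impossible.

from: joint angles (θ0=90°, θ1=0°, e=0)
step 1 (rotate(0, 90)): joint angles (θ0=180°, θ1=0°, e=0)
step 2 (rotate(0, 90)): joint angles (θ0=270°, θ1=0°, e=0)
uniquely the one of 49 2-step routes that fits.

rotate(0, 90), rotate(0, 90)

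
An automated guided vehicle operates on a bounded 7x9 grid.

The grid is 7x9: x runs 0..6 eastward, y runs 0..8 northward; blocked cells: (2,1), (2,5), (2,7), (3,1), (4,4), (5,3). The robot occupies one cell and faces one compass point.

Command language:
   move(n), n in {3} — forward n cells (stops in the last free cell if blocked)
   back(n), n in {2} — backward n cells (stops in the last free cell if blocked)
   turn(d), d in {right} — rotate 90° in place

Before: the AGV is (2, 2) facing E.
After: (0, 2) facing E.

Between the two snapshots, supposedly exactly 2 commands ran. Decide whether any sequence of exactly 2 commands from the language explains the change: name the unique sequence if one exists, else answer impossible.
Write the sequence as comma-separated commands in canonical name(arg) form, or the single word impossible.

key: heading stays E — no command in the sequence turns
t0: (2, 2) facing E
step 1 (back(2)): (0, 2) facing E
step 2 (back(2)): (0, 2) facing E
no other 2-command option fits: unique.

back(2), back(2)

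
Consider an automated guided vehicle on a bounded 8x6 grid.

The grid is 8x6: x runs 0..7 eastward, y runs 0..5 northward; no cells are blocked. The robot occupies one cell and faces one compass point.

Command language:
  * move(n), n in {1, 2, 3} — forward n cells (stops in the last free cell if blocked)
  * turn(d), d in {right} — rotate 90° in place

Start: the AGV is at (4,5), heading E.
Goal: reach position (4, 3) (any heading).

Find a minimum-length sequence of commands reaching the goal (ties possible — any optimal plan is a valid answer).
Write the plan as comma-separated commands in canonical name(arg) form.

turn(right), move(2)

t0: at (4,5), heading E
t=1 turn(right) ⇒ at (4,5), heading S
t=2 move(2) ⇒ at (4,3), heading S
minimal: 2 command(s), checked below 2.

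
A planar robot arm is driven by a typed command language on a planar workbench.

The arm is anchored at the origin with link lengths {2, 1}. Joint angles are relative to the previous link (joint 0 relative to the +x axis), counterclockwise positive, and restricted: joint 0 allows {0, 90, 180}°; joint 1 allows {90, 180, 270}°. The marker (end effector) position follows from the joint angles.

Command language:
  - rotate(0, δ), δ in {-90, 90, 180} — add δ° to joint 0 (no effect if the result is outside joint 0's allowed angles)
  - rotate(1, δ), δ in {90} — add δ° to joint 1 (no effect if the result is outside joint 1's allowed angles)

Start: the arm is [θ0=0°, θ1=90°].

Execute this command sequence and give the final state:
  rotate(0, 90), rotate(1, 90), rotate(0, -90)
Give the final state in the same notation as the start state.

from: [θ0=0°, θ1=90°]
[1] after rotate(0, 90): [θ0=90°, θ1=90°]
[2] after rotate(1, 90): [θ0=90°, θ1=180°]
[3] after rotate(0, -90): [θ0=0°, θ1=180°]

[θ0=0°, θ1=180°]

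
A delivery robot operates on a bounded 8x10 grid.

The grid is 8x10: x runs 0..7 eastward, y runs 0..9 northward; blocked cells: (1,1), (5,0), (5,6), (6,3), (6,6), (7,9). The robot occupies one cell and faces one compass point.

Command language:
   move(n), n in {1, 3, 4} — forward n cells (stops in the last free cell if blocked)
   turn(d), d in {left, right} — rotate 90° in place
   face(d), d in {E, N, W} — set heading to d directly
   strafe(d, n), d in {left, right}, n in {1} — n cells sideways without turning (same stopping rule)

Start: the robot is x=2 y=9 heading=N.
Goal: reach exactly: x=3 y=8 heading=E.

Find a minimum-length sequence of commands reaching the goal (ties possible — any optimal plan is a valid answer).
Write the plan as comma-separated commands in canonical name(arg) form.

turn(right), strafe(right, 1), move(1)

t0: x=2 y=9 heading=N
t=1 turn(right) ⇒ x=2 y=9 heading=E
t=2 strafe(right, 1) ⇒ x=2 y=8 heading=E
t=3 move(1) ⇒ x=3 y=8 heading=E
minimal: 3 command(s), checked below 3.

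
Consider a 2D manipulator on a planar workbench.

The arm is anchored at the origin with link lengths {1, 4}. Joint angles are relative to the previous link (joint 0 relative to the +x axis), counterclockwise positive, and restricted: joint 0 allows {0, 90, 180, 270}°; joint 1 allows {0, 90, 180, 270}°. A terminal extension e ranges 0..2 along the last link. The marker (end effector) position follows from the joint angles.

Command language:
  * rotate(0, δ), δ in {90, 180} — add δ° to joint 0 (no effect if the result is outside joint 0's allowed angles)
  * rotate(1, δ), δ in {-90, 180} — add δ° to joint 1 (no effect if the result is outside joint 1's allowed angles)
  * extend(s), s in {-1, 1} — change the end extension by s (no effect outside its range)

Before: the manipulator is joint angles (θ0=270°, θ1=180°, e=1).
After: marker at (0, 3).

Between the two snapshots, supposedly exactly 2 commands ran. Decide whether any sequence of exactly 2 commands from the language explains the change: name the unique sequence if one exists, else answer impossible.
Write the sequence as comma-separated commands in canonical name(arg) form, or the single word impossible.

extend(-1), extend(-1)

begin: joint angles (θ0=270°, θ1=180°, e=1)
[1] after extend(-1): joint angles (θ0=270°, θ1=180°, e=0)
[2] after extend(-1): joint angles (θ0=270°, θ1=180°, e=0)
all 36 alternatives checked — unique.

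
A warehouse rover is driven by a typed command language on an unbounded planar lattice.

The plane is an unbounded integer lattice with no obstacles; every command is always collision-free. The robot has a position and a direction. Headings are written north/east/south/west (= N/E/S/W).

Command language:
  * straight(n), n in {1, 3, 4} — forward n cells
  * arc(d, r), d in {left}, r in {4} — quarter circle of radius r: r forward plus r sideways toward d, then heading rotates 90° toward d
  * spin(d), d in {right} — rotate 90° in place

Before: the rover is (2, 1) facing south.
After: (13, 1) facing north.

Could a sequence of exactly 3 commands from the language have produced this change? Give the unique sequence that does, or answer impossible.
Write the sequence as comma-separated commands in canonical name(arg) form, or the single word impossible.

arc(left, 4), straight(3), arc(left, 4)

key: position moved to (13,1) AND the heading swung to N — translation plus rotation needed
begin: (2, 1) facing south
t=1 arc(left, 4) ⇒ (6, -3) facing east
t=2 straight(3) ⇒ (9, -3) facing east
t=3 arc(left, 4) ⇒ (13, 1) facing north
uniquely the one of 125 3-step routes that fits.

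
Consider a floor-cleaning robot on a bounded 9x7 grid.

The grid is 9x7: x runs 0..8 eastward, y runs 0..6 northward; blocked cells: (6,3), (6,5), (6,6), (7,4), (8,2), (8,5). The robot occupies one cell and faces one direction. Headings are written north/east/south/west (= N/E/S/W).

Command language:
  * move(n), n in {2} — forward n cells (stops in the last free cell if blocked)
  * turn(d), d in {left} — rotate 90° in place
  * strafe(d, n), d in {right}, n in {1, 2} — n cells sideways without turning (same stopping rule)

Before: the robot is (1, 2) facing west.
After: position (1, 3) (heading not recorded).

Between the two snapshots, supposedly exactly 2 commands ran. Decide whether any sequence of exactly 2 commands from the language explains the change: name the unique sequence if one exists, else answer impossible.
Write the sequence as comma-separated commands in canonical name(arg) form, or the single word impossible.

strafe(right, 1), turn(left)

key: order matters: swapping strafe(right, 1) and turn(left) lands elsewhere
from: (1, 2) facing west
1. strafe(right, 1) → (1, 3) facing west
2. turn(left) → (1, 3) facing south
no other 2-command option fits: unique.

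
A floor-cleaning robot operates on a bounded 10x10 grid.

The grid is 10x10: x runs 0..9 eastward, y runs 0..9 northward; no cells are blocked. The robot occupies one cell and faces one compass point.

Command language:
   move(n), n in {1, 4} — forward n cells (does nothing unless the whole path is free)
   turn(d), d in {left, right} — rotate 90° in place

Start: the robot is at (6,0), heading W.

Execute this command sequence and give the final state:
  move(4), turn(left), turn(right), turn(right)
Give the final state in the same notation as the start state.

at (2,0), heading N

initial: at (6,0), heading W
t=1 move(4) ⇒ at (2,0), heading W
t=2 turn(left) ⇒ at (2,0), heading S
t=3 turn(right) ⇒ at (2,0), heading W
t=4 turn(right) ⇒ at (2,0), heading N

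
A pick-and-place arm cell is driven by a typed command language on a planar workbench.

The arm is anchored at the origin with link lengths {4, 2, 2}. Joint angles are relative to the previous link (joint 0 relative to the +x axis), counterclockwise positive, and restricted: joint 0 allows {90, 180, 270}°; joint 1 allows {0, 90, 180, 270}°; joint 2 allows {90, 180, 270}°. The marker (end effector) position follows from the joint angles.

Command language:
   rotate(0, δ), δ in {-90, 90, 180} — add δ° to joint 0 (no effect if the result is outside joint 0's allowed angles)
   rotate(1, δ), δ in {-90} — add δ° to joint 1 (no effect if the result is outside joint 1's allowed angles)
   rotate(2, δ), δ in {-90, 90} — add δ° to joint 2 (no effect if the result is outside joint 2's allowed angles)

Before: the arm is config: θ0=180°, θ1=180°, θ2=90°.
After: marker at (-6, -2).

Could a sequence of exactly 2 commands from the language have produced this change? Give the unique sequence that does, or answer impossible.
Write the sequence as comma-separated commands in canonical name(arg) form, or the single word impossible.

rotate(1, -90), rotate(1, -90)

initial: config: θ0=180°, θ1=180°, θ2=90°
t=1 rotate(1, -90) ⇒ config: θ0=180°, θ1=90°, θ2=90°
t=2 rotate(1, -90) ⇒ config: θ0=180°, θ1=0°, θ2=90°
no rival 2-sequence matches.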